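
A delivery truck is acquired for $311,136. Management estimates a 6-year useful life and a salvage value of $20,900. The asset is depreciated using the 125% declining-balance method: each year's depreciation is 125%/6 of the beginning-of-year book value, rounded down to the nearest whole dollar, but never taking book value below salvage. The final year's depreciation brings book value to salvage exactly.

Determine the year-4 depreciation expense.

Depreciable base = $311,136 − $20,900 = $290,236.
Year 1: ⌊$311,136 × 125%/6⌋ = $64,820. Book value $246,316.
Year 2: ⌊$246,316 × 125%/6⌋ = $51,315. Book value $195,001.
Year 3: ⌊$195,001 × 125%/6⌋ = $40,625. Book value $154,376.
Year 4: ⌊$154,376 × 125%/6⌋ = $32,161. Book value $122,215.

$32,161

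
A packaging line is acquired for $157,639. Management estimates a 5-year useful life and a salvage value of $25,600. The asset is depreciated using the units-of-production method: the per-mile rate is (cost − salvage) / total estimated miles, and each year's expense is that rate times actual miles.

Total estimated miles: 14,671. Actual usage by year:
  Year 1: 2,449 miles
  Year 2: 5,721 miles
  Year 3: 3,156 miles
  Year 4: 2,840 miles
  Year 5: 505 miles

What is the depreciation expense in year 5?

Depreciable base = $157,639 − $25,600 = $132,039.
Rate = $132,039 / 14,671 miles = $9 per mile.
Year 1: 2,449 × $9 = $22,041. Book value $135,598.
Year 2: 5,721 × $9 = $51,489. Book value $84,109.
Year 3: 3,156 × $9 = $28,404. Book value $55,705.
Year 4: 2,840 × $9 = $25,560. Book value $30,145.
Year 5: 505 × $9 = $4,545. Book value $25,600.

$4,545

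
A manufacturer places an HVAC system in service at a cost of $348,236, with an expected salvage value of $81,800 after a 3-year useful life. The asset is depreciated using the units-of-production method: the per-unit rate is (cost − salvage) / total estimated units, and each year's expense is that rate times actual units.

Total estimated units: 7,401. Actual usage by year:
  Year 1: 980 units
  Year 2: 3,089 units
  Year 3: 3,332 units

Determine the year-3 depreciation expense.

Depreciable base = $348,236 − $81,800 = $266,436.
Rate = $266,436 / 7,401 units = $36 per unit.
Year 1: 980 × $36 = $35,280. Book value $312,956.
Year 2: 3,089 × $36 = $111,204. Book value $201,752.
Year 3: 3,332 × $36 = $119,952. Book value $81,800.

$119,952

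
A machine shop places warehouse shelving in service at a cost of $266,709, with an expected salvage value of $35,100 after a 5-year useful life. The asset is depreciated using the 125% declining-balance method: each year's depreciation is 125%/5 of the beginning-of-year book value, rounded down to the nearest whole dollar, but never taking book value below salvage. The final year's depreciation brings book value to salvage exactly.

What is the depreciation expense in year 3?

$37,506

Depreciable base = $266,709 − $35,100 = $231,609.
Year 1: ⌊$266,709 × 125%/5⌋ = $66,677. Book value $200,032.
Year 2: ⌊$200,032 × 125%/5⌋ = $50,008. Book value $150,024.
Year 3: ⌊$150,024 × 125%/5⌋ = $37,506. Book value $112,518.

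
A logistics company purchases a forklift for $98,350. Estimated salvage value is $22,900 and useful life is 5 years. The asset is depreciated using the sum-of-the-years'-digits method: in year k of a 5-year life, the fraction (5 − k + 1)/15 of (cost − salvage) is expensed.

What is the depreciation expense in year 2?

Depreciable base = $98,350 − $22,900 = $75,450.
Sum of the years' digits = 5+4+3+2+1 = 15.
Year 1: $75,450 × 5/15 = $25,150. Book value $73,200.
Year 2: $75,450 × 4/15 = $20,120. Book value $53,080.

$20,120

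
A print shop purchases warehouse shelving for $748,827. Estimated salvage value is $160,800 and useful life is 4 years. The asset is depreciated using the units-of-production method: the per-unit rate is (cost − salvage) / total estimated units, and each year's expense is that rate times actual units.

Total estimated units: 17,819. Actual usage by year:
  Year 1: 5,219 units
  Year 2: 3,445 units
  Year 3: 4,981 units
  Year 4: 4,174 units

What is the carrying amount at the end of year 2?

Depreciable base = $748,827 − $160,800 = $588,027.
Rate = $588,027 / 17,819 units = $33 per unit.
Year 1: 5,219 × $33 = $172,227. Book value $576,600.
Year 2: 3,445 × $33 = $113,685. Book value $462,915.

$462,915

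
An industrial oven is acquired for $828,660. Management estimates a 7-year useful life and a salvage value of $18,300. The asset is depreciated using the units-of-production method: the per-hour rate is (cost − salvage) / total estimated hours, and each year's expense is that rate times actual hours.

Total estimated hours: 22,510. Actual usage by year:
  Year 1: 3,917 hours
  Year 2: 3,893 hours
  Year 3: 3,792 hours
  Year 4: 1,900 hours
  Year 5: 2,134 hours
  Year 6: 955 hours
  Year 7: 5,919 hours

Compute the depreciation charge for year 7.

$213,084

Depreciable base = $828,660 − $18,300 = $810,360.
Rate = $810,360 / 22,510 hours = $36 per hour.
Year 1: 3,917 × $36 = $141,012. Book value $687,648.
Year 2: 3,893 × $36 = $140,148. Book value $547,500.
Year 3: 3,792 × $36 = $136,512. Book value $410,988.
Year 4: 1,900 × $36 = $68,400. Book value $342,588.
Year 5: 2,134 × $36 = $76,824. Book value $265,764.
Year 6: 955 × $36 = $34,380. Book value $231,384.
Year 7: 5,919 × $36 = $213,084. Book value $18,300.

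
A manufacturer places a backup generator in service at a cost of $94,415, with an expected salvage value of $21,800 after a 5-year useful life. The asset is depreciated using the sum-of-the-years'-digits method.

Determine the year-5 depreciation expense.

Depreciable base = $94,415 − $21,800 = $72,615.
Sum of the years' digits = 5+4+3+2+1 = 15.
Year 1: $72,615 × 5/15 = $24,205. Book value $70,210.
Year 2: $72,615 × 4/15 = $19,364. Book value $50,846.
Year 3: $72,615 × 3/15 = $14,523. Book value $36,323.
Year 4: $72,615 × 2/15 = $9,682. Book value $26,641.
Year 5: $72,615 × 1/15 = $4,841. Book value $21,800.

$4,841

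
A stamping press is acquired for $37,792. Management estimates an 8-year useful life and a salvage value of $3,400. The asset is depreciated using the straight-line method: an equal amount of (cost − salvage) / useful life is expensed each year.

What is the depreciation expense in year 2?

Depreciable base = $37,792 − $3,400 = $34,392.
Annual expense = $34,392 / 8 = $4,299.

$4,299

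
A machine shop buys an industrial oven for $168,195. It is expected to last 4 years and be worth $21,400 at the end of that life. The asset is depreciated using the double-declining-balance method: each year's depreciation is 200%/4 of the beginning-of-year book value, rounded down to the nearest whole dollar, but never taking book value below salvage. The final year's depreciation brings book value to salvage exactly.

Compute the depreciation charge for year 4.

Depreciable base = $168,195 − $21,400 = $146,795.
Year 1: ⌊$168,195 × 200%/4⌋ = $84,097. Book value $84,098.
Year 2: ⌊$84,098 × 200%/4⌋ = $42,049. Book value $42,049.
Year 3: ⌊$42,049 × 200%/4⌋ = $21,024, capped at $20,649. Book value $21,400.
Year 4 (final): $21,400 − $21,400 = $0. Book value $21,400.

$0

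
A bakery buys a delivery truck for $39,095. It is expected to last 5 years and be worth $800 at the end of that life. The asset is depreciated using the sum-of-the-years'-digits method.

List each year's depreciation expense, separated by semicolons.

$12,765; $10,212; $7,659; $5,106; $2,553

Depreciable base = $39,095 − $800 = $38,295.
Sum of the years' digits = 5+4+3+2+1 = 15.
Year 1: $38,295 × 5/15 = $12,765. Book value $26,330.
Year 2: $38,295 × 4/15 = $10,212. Book value $16,118.
Year 3: $38,295 × 3/15 = $7,659. Book value $8,459.
Year 4: $38,295 × 2/15 = $5,106. Book value $3,353.
Year 5: $38,295 × 1/15 = $2,553. Book value $800.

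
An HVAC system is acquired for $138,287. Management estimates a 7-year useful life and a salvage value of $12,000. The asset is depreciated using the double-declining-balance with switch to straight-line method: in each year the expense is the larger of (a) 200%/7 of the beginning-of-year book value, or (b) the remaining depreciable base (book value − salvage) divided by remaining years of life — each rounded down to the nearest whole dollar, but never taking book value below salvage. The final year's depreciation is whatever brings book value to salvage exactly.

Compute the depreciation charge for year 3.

$20,158

Depreciable base = $138,287 − $12,000 = $126,287.
Year 1: DB = ⌊$138,287 × 200%/7⌋ = $39,510; SL = ⌊$126,287/7⌋ = $18,041 → take DB $39,510. Book value $98,777.
Year 2: DB = ⌊$98,777 × 200%/7⌋ = $28,222; SL = ⌊$86,777/6⌋ = $14,462 → take DB $28,222. Book value $70,555.
Year 3: DB = ⌊$70,555 × 200%/7⌋ = $20,158; SL = ⌊$58,555/5⌋ = $11,711 → take DB $20,158. Book value $50,397.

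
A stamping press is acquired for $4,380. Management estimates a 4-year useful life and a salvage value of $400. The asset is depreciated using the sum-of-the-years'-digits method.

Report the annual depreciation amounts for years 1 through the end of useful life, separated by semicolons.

Depreciable base = $4,380 − $400 = $3,980.
Sum of the years' digits = 4+3+2+1 = 10.
Year 1: $3,980 × 4/10 = $1,592. Book value $2,788.
Year 2: $3,980 × 3/10 = $1,194. Book value $1,594.
Year 3: $3,980 × 2/10 = $796. Book value $798.
Year 4: $3,980 × 1/10 = $398. Book value $400.

$1,592; $1,194; $796; $398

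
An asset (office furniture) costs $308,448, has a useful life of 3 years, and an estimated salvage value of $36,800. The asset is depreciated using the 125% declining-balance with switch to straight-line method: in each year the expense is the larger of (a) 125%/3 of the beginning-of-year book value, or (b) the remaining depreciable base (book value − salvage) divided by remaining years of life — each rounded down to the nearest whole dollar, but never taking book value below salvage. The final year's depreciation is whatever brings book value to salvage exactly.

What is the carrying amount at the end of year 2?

Depreciable base = $308,448 − $36,800 = $271,648.
Year 1: DB = ⌊$308,448 × 125%/3⌋ = $128,520; SL = ⌊$271,648/3⌋ = $90,549 → take DB $128,520. Book value $179,928.
Year 2: DB = ⌊$179,928 × 125%/3⌋ = $74,970; SL = ⌊$143,128/2⌋ = $71,564 → take DB $74,970. Book value $104,958.

$104,958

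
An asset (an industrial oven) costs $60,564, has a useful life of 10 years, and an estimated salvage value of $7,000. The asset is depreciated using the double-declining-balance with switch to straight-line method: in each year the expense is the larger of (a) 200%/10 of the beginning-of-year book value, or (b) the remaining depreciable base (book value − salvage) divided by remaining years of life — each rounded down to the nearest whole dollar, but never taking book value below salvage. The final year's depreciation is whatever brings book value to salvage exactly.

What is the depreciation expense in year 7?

$3,175

Depreciable base = $60,564 − $7,000 = $53,564.
Year 1: DB = ⌊$60,564 × 200%/10⌋ = $12,112; SL = ⌊$53,564/10⌋ = $5,356 → take DB $12,112. Book value $48,452.
Year 2: DB = ⌊$48,452 × 200%/10⌋ = $9,690; SL = ⌊$41,452/9⌋ = $4,605 → take DB $9,690. Book value $38,762.
Year 3: DB = ⌊$38,762 × 200%/10⌋ = $7,752; SL = ⌊$31,762/8⌋ = $3,970 → take DB $7,752. Book value $31,010.
Year 4: DB = ⌊$31,010 × 200%/10⌋ = $6,202; SL = ⌊$24,010/7⌋ = $3,430 → take DB $6,202. Book value $24,808.
Year 5: DB = ⌊$24,808 × 200%/10⌋ = $4,961; SL = ⌊$17,808/6⌋ = $2,968 → take DB $4,961. Book value $19,847.
Year 6: DB = ⌊$19,847 × 200%/10⌋ = $3,969; SL = ⌊$12,847/5⌋ = $2,569 → take DB $3,969. Book value $15,878.
Year 7: DB = ⌊$15,878 × 200%/10⌋ = $3,175; SL = ⌊$8,878/4⌋ = $2,219 → take DB $3,175. Book value $12,703.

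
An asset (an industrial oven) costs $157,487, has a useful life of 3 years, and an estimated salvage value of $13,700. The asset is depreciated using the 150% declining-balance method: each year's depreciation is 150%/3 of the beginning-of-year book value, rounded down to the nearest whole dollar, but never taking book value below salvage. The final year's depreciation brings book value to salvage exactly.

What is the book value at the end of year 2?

Depreciable base = $157,487 − $13,700 = $143,787.
Year 1: ⌊$157,487 × 150%/3⌋ = $78,743. Book value $78,744.
Year 2: ⌊$78,744 × 150%/3⌋ = $39,372. Book value $39,372.

$39,372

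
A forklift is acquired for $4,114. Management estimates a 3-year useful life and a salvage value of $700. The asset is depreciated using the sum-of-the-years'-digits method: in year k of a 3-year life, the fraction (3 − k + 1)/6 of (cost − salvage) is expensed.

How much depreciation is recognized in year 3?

$569

Depreciable base = $4,114 − $700 = $3,414.
Sum of the years' digits = 3+2+1 = 6.
Year 1: $3,414 × 3/6 = $1,707. Book value $2,407.
Year 2: $3,414 × 2/6 = $1,138. Book value $1,269.
Year 3: $3,414 × 1/6 = $569. Book value $700.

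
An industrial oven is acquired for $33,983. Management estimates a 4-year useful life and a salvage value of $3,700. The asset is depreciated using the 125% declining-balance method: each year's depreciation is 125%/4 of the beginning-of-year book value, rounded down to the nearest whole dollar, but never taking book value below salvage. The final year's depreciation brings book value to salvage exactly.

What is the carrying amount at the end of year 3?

Depreciable base = $33,983 − $3,700 = $30,283.
Year 1: ⌊$33,983 × 125%/4⌋ = $10,619. Book value $23,364.
Year 2: ⌊$23,364 × 125%/4⌋ = $7,301. Book value $16,063.
Year 3: ⌊$16,063 × 125%/4⌋ = $5,019. Book value $11,044.

$11,044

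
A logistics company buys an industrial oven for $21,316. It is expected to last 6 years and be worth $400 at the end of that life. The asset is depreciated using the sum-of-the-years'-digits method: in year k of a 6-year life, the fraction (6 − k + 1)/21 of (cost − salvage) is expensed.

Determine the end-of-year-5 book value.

$1,396

Depreciable base = $21,316 − $400 = $20,916.
Sum of the years' digits = 6+5+4+3+2+1 = 21.
Year 1: $20,916 × 6/21 = $5,976. Book value $15,340.
Year 2: $20,916 × 5/21 = $4,980. Book value $10,360.
Year 3: $20,916 × 4/21 = $3,984. Book value $6,376.
Year 4: $20,916 × 3/21 = $2,988. Book value $3,388.
Year 5: $20,916 × 2/21 = $1,992. Book value $1,396.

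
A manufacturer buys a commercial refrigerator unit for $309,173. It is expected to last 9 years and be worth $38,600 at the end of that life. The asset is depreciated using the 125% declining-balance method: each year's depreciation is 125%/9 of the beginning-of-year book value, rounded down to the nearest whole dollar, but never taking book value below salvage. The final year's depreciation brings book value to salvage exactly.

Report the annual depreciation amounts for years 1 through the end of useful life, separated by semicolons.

$42,940; $36,976; $31,841; $27,418; $23,610; $20,331; $17,507; $15,076; $54,874

Depreciable base = $309,173 − $38,600 = $270,573.
Year 1: ⌊$309,173 × 125%/9⌋ = $42,940. Book value $266,233.
Year 2: ⌊$266,233 × 125%/9⌋ = $36,976. Book value $229,257.
Year 3: ⌊$229,257 × 125%/9⌋ = $31,841. Book value $197,416.
Year 4: ⌊$197,416 × 125%/9⌋ = $27,418. Book value $169,998.
Year 5: ⌊$169,998 × 125%/9⌋ = $23,610. Book value $146,388.
Year 6: ⌊$146,388 × 125%/9⌋ = $20,331. Book value $126,057.
Year 7: ⌊$126,057 × 125%/9⌋ = $17,507. Book value $108,550.
Year 8: ⌊$108,550 × 125%/9⌋ = $15,076. Book value $93,474.
Year 9 (final): $93,474 − $38,600 = $54,874. Book value $38,600.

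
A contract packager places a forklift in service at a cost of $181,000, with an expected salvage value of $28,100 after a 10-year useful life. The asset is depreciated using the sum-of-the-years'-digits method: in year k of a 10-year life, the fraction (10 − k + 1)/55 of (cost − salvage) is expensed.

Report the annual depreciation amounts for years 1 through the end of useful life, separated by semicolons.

Depreciable base = $181,000 − $28,100 = $152,900.
Sum of the years' digits = 10+9+8+7+6+5+4+3+2+1 = 55.
Year 1: $152,900 × 10/55 = $27,800. Book value $153,200.
Year 2: $152,900 × 9/55 = $25,020. Book value $128,180.
Year 3: $152,900 × 8/55 = $22,240. Book value $105,940.
Year 4: $152,900 × 7/55 = $19,460. Book value $86,480.
Year 5: $152,900 × 6/55 = $16,680. Book value $69,800.
Year 6: $152,900 × 5/55 = $13,900. Book value $55,900.
Year 7: $152,900 × 4/55 = $11,120. Book value $44,780.
Year 8: $152,900 × 3/55 = $8,340. Book value $36,440.
Year 9: $152,900 × 2/55 = $5,560. Book value $30,880.
Year 10: $152,900 × 1/55 = $2,780. Book value $28,100.

$27,800; $25,020; $22,240; $19,460; $16,680; $13,900; $11,120; $8,340; $5,560; $2,780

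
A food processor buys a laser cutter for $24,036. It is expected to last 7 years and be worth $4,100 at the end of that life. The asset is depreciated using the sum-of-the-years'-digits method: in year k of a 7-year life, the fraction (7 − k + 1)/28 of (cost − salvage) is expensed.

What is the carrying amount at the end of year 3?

$11,220

Depreciable base = $24,036 − $4,100 = $19,936.
Sum of the years' digits = 7+6+5+4+3+2+1 = 28.
Year 1: $19,936 × 7/28 = $4,984. Book value $19,052.
Year 2: $19,936 × 6/28 = $4,272. Book value $14,780.
Year 3: $19,936 × 5/28 = $3,560. Book value $11,220.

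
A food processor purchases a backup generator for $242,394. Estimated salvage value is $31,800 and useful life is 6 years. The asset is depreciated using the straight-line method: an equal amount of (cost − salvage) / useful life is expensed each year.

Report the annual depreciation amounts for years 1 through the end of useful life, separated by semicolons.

$35,099; $35,099; $35,099; $35,099; $35,099; $35,099

Depreciable base = $242,394 − $31,800 = $210,594.
Annual expense = $210,594 / 6 = $35,099.
End of year 1: book value $207,295.
End of year 2: book value $172,196.
End of year 3: book value $137,097.
End of year 4: book value $101,998.
End of year 5: book value $66,899.
End of year 6: book value $31,800.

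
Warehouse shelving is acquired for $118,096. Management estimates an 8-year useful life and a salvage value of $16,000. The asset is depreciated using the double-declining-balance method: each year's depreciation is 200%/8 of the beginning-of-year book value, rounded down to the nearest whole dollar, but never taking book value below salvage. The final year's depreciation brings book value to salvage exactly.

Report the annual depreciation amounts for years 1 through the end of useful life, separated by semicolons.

Depreciable base = $118,096 − $16,000 = $102,096.
Year 1: ⌊$118,096 × 200%/8⌋ = $29,524. Book value $88,572.
Year 2: ⌊$88,572 × 200%/8⌋ = $22,143. Book value $66,429.
Year 3: ⌊$66,429 × 200%/8⌋ = $16,607. Book value $49,822.
Year 4: ⌊$49,822 × 200%/8⌋ = $12,455. Book value $37,367.
Year 5: ⌊$37,367 × 200%/8⌋ = $9,341. Book value $28,026.
Year 6: ⌊$28,026 × 200%/8⌋ = $7,006. Book value $21,020.
Year 7: ⌊$21,020 × 200%/8⌋ = $5,255, capped at $5,020. Book value $16,000.
Year 8 (final): $16,000 − $16,000 = $0. Book value $16,000.

$29,524; $22,143; $16,607; $12,455; $9,341; $7,006; $5,020; $0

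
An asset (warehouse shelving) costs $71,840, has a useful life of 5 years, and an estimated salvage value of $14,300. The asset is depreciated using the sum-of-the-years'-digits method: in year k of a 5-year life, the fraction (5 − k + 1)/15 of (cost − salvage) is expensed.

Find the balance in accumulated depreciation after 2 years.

$34,524

Depreciable base = $71,840 − $14,300 = $57,540.
Sum of the years' digits = 5+4+3+2+1 = 15.
Year 1: $57,540 × 5/15 = $19,180. Book value $52,660.
Year 2: $57,540 × 4/15 = $15,344. Book value $37,316.
Accumulated through year 2 = $71,840 − $37,316 = $34,524.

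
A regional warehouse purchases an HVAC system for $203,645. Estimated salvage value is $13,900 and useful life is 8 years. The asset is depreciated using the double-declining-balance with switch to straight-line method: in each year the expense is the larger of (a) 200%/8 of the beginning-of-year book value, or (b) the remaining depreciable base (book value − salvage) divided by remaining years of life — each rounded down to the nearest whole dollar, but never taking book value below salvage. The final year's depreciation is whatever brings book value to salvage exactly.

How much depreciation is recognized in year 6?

$12,081

Depreciable base = $203,645 − $13,900 = $189,745.
Year 1: DB = ⌊$203,645 × 200%/8⌋ = $50,911; SL = ⌊$189,745/8⌋ = $23,718 → take DB $50,911. Book value $152,734.
Year 2: DB = ⌊$152,734 × 200%/8⌋ = $38,183; SL = ⌊$138,834/7⌋ = $19,833 → take DB $38,183. Book value $114,551.
Year 3: DB = ⌊$114,551 × 200%/8⌋ = $28,637; SL = ⌊$100,651/6⌋ = $16,775 → take DB $28,637. Book value $85,914.
Year 4: DB = ⌊$85,914 × 200%/8⌋ = $21,478; SL = ⌊$72,014/5⌋ = $14,402 → take DB $21,478. Book value $64,436.
Year 5: DB = ⌊$64,436 × 200%/8⌋ = $16,109; SL = ⌊$50,536/4⌋ = $12,634 → take DB $16,109. Book value $48,327.
Year 6: DB = ⌊$48,327 × 200%/8⌋ = $12,081; SL = ⌊$34,427/3⌋ = $11,475 → take DB $12,081. Book value $36,246.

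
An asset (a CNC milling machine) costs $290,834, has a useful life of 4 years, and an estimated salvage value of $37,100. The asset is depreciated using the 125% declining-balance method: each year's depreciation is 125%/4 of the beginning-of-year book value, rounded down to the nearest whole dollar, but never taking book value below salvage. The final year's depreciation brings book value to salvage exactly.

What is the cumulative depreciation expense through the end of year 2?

$153,369

Depreciable base = $290,834 − $37,100 = $253,734.
Year 1: ⌊$290,834 × 125%/4⌋ = $90,885. Book value $199,949.
Year 2: ⌊$199,949 × 125%/4⌋ = $62,484. Book value $137,465.
Accumulated through year 2 = $290,834 − $137,465 = $153,369.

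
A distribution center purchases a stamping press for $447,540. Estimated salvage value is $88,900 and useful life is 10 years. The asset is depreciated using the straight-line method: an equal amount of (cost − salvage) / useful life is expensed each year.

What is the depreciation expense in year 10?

$35,864

Depreciable base = $447,540 − $88,900 = $358,640.
Annual expense = $358,640 / 10 = $35,864.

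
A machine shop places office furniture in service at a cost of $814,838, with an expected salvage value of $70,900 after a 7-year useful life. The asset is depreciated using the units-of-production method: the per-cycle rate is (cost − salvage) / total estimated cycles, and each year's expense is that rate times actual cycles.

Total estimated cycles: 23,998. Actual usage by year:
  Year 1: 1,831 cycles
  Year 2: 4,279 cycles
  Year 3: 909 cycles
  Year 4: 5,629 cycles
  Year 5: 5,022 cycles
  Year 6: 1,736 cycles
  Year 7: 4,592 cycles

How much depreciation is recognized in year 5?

Depreciable base = $814,838 − $70,900 = $743,938.
Rate = $743,938 / 23,998 cycles = $31 per cycle.
Year 1: 1,831 × $31 = $56,761. Book value $758,077.
Year 2: 4,279 × $31 = $132,649. Book value $625,428.
Year 3: 909 × $31 = $28,179. Book value $597,249.
Year 4: 5,629 × $31 = $174,499. Book value $422,750.
Year 5: 5,022 × $31 = $155,682. Book value $267,068.

$155,682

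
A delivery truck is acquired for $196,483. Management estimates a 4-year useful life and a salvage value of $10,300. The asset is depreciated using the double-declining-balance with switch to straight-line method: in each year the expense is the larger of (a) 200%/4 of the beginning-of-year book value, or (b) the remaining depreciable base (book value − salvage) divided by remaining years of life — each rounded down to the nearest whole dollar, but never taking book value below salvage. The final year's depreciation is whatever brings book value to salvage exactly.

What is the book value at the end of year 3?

Depreciable base = $196,483 − $10,300 = $186,183.
Year 1: DB = ⌊$196,483 × 200%/4⌋ = $98,241; SL = ⌊$186,183/4⌋ = $46,545 → take DB $98,241. Book value $98,242.
Year 2: DB = ⌊$98,242 × 200%/4⌋ = $49,121; SL = ⌊$87,942/3⌋ = $29,314 → take DB $49,121. Book value $49,121.
Year 3: DB = ⌊$49,121 × 200%/4⌋ = $24,560; SL = ⌊$38,821/2⌋ = $19,410 → take DB $24,560. Book value $24,561.

$24,561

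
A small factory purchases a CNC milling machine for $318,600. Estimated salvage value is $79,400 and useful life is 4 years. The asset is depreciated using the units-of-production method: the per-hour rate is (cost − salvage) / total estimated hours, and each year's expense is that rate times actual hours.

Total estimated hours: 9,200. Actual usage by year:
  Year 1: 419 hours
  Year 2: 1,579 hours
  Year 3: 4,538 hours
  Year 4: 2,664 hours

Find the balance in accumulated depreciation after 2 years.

$51,948

Depreciable base = $318,600 − $79,400 = $239,200.
Rate = $239,200 / 9,200 hours = $26 per hour.
Year 1: 419 × $26 = $10,894. Book value $307,706.
Year 2: 1,579 × $26 = $41,054. Book value $266,652.
Accumulated through year 2 = $318,600 − $266,652 = $51,948.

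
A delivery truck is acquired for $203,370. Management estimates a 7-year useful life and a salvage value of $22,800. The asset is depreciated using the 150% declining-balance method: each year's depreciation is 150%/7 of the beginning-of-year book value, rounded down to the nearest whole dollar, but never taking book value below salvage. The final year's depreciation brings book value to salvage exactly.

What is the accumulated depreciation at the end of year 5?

Depreciable base = $203,370 − $22,800 = $180,570.
Year 1: ⌊$203,370 × 150%/7⌋ = $43,579. Book value $159,791.
Year 2: ⌊$159,791 × 150%/7⌋ = $34,240. Book value $125,551.
Year 3: ⌊$125,551 × 150%/7⌋ = $26,903. Book value $98,648.
Year 4: ⌊$98,648 × 150%/7⌋ = $21,138. Book value $77,510.
Year 5: ⌊$77,510 × 150%/7⌋ = $16,609. Book value $60,901.
Accumulated through year 5 = $203,370 − $60,901 = $142,469.

$142,469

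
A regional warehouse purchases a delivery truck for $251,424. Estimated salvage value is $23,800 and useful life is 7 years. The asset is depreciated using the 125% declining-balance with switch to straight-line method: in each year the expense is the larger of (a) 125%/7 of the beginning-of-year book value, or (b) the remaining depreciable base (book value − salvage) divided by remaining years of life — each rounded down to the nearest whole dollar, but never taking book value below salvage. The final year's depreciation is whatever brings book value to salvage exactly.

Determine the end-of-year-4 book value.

Depreciable base = $251,424 − $23,800 = $227,624.
Year 1: DB = ⌊$251,424 × 125%/7⌋ = $44,897; SL = ⌊$227,624/7⌋ = $32,517 → take DB $44,897. Book value $206,527.
Year 2: DB = ⌊$206,527 × 125%/7⌋ = $36,879; SL = ⌊$182,727/6⌋ = $30,454 → take DB $36,879. Book value $169,648.
Year 3: DB = ⌊$169,648 × 125%/7⌋ = $30,294; SL = ⌊$145,848/5⌋ = $29,169 → take DB $30,294. Book value $139,354.
Year 4: DB = ⌊$139,354 × 125%/7⌋ = $24,884; SL = ⌊$115,554/4⌋ = $28,888 → take SL $28,888. Book value $110,466.

$110,466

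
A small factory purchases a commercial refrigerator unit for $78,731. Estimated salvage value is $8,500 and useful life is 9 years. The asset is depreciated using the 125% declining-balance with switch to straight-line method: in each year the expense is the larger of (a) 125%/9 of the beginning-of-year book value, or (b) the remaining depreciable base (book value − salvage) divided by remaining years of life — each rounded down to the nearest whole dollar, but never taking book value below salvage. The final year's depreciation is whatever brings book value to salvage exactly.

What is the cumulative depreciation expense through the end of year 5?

$42,398

Depreciable base = $78,731 − $8,500 = $70,231.
Year 1: DB = ⌊$78,731 × 125%/9⌋ = $10,934; SL = ⌊$70,231/9⌋ = $7,803 → take DB $10,934. Book value $67,797.
Year 2: DB = ⌊$67,797 × 125%/9⌋ = $9,416; SL = ⌊$59,297/8⌋ = $7,412 → take DB $9,416. Book value $58,381.
Year 3: DB = ⌊$58,381 × 125%/9⌋ = $8,108; SL = ⌊$49,881/7⌋ = $7,125 → take DB $8,108. Book value $50,273.
Year 4: DB = ⌊$50,273 × 125%/9⌋ = $6,982; SL = ⌊$41,773/6⌋ = $6,962 → take DB $6,982. Book value $43,291.
Year 5: DB = ⌊$43,291 × 125%/9⌋ = $6,012; SL = ⌊$34,791/5⌋ = $6,958 → take SL $6,958. Book value $36,333.
Accumulated through year 5 = $78,731 − $36,333 = $42,398.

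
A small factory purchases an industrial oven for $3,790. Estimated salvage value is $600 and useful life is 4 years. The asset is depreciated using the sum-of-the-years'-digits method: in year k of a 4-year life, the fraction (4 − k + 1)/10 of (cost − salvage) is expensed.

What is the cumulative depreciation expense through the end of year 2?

Depreciable base = $3,790 − $600 = $3,190.
Sum of the years' digits = 4+3+2+1 = 10.
Year 1: $3,190 × 4/10 = $1,276. Book value $2,514.
Year 2: $3,190 × 3/10 = $957. Book value $1,557.
Accumulated through year 2 = $3,790 − $1,557 = $2,233.

$2,233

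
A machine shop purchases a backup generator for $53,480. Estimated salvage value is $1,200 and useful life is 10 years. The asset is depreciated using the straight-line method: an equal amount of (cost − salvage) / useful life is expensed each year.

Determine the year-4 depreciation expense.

Depreciable base = $53,480 − $1,200 = $52,280.
Annual expense = $52,280 / 10 = $5,228.

$5,228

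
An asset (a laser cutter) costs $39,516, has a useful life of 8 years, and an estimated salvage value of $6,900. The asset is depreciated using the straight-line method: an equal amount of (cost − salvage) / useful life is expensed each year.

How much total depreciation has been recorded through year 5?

$20,385

Depreciable base = $39,516 − $6,900 = $32,616.
Annual expense = $32,616 / 8 = $4,077.
End of year 1: book value $35,439.
End of year 2: book value $31,362.
End of year 3: book value $27,285.
End of year 4: book value $23,208.
End of year 5: book value $19,131.
Accumulated through year 5 = $39,516 − $19,131 = $20,385.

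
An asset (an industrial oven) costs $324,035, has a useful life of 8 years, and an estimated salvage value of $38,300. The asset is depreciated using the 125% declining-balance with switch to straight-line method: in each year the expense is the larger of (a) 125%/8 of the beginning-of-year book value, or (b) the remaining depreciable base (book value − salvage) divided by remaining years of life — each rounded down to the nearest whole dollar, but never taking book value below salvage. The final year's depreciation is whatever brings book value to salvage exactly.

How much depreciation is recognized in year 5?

Depreciable base = $324,035 − $38,300 = $285,735.
Year 1: DB = ⌊$324,035 × 125%/8⌋ = $50,630; SL = ⌊$285,735/8⌋ = $35,716 → take DB $50,630. Book value $273,405.
Year 2: DB = ⌊$273,405 × 125%/8⌋ = $42,719; SL = ⌊$235,105/7⌋ = $33,586 → take DB $42,719. Book value $230,686.
Year 3: DB = ⌊$230,686 × 125%/8⌋ = $36,044; SL = ⌊$192,386/6⌋ = $32,064 → take DB $36,044. Book value $194,642.
Year 4: DB = ⌊$194,642 × 125%/8⌋ = $30,412; SL = ⌊$156,342/5⌋ = $31,268 → take SL $31,268. Book value $163,374.
Year 5: DB = ⌊$163,374 × 125%/8⌋ = $25,527; SL = ⌊$125,074/4⌋ = $31,268 → take SL $31,268. Book value $132,106.

$31,268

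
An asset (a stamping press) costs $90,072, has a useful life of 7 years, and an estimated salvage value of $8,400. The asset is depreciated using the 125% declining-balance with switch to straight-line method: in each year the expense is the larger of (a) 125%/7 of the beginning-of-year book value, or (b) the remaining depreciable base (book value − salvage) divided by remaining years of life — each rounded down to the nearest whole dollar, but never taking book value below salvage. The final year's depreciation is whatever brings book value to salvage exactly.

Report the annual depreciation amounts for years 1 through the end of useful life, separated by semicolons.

$16,084; $13,212; $10,852; $10,381; $10,381; $10,381; $10,381

Depreciable base = $90,072 − $8,400 = $81,672.
Year 1: DB = ⌊$90,072 × 125%/7⌋ = $16,084; SL = ⌊$81,672/7⌋ = $11,667 → take DB $16,084. Book value $73,988.
Year 2: DB = ⌊$73,988 × 125%/7⌋ = $13,212; SL = ⌊$65,588/6⌋ = $10,931 → take DB $13,212. Book value $60,776.
Year 3: DB = ⌊$60,776 × 125%/7⌋ = $10,852; SL = ⌊$52,376/5⌋ = $10,475 → take DB $10,852. Book value $49,924.
Year 4: DB = ⌊$49,924 × 125%/7⌋ = $8,915; SL = ⌊$41,524/4⌋ = $10,381 → take SL $10,381. Book value $39,543.
Year 5: DB = ⌊$39,543 × 125%/7⌋ = $7,061; SL = ⌊$31,143/3⌋ = $10,381 → take SL $10,381. Book value $29,162.
Year 6: DB = ⌊$29,162 × 125%/7⌋ = $5,207; SL = ⌊$20,762/2⌋ = $10,381 → take SL $10,381. Book value $18,781.
Year 7 (final): $18,781 − $8,400 = $10,381. Book value $8,400.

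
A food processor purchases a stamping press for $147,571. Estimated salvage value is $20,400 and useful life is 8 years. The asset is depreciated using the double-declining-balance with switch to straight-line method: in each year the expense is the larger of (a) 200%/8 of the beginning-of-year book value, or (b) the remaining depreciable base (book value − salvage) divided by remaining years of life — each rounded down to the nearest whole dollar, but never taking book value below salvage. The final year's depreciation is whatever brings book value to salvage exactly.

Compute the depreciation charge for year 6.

$8,755

Depreciable base = $147,571 − $20,400 = $127,171.
Year 1: DB = ⌊$147,571 × 200%/8⌋ = $36,892; SL = ⌊$127,171/8⌋ = $15,896 → take DB $36,892. Book value $110,679.
Year 2: DB = ⌊$110,679 × 200%/8⌋ = $27,669; SL = ⌊$90,279/7⌋ = $12,897 → take DB $27,669. Book value $83,010.
Year 3: DB = ⌊$83,010 × 200%/8⌋ = $20,752; SL = ⌊$62,610/6⌋ = $10,435 → take DB $20,752. Book value $62,258.
Year 4: DB = ⌊$62,258 × 200%/8⌋ = $15,564; SL = ⌊$41,858/5⌋ = $8,371 → take DB $15,564. Book value $46,694.
Year 5: DB = ⌊$46,694 × 200%/8⌋ = $11,673; SL = ⌊$26,294/4⌋ = $6,573 → take DB $11,673. Book value $35,021.
Year 6: DB = ⌊$35,021 × 200%/8⌋ = $8,755; SL = ⌊$14,621/3⌋ = $4,873 → take DB $8,755. Book value $26,266.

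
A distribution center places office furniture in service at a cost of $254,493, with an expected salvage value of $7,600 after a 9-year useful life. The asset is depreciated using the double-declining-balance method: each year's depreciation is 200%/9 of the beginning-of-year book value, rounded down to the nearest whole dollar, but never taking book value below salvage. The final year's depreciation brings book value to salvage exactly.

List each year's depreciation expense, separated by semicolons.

Depreciable base = $254,493 − $7,600 = $246,893.
Year 1: ⌊$254,493 × 200%/9⌋ = $56,554. Book value $197,939.
Year 2: ⌊$197,939 × 200%/9⌋ = $43,986. Book value $153,953.
Year 3: ⌊$153,953 × 200%/9⌋ = $34,211. Book value $119,742.
Year 4: ⌊$119,742 × 200%/9⌋ = $26,609. Book value $93,133.
Year 5: ⌊$93,133 × 200%/9⌋ = $20,696. Book value $72,437.
Year 6: ⌊$72,437 × 200%/9⌋ = $16,097. Book value $56,340.
Year 7: ⌊$56,340 × 200%/9⌋ = $12,520. Book value $43,820.
Year 8: ⌊$43,820 × 200%/9⌋ = $9,737. Book value $34,083.
Year 9 (final): $34,083 − $7,600 = $26,483. Book value $7,600.

$56,554; $43,986; $34,211; $26,609; $20,696; $16,097; $12,520; $9,737; $26,483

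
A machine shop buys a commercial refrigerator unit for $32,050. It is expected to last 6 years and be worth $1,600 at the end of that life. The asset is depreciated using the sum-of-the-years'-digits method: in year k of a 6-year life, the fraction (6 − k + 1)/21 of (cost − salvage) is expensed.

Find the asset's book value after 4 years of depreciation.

Depreciable base = $32,050 − $1,600 = $30,450.
Sum of the years' digits = 6+5+4+3+2+1 = 21.
Year 1: $30,450 × 6/21 = $8,700. Book value $23,350.
Year 2: $30,450 × 5/21 = $7,250. Book value $16,100.
Year 3: $30,450 × 4/21 = $5,800. Book value $10,300.
Year 4: $30,450 × 3/21 = $4,350. Book value $5,950.

$5,950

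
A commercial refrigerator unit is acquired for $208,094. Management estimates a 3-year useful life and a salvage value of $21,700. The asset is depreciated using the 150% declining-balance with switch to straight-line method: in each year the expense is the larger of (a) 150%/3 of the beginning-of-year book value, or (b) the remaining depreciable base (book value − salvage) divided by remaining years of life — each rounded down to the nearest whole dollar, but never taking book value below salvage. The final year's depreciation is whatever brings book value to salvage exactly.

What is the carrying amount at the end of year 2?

$52,024

Depreciable base = $208,094 − $21,700 = $186,394.
Year 1: DB = ⌊$208,094 × 150%/3⌋ = $104,047; SL = ⌊$186,394/3⌋ = $62,131 → take DB $104,047. Book value $104,047.
Year 2: DB = ⌊$104,047 × 150%/3⌋ = $52,023; SL = ⌊$82,347/2⌋ = $41,173 → take DB $52,023. Book value $52,024.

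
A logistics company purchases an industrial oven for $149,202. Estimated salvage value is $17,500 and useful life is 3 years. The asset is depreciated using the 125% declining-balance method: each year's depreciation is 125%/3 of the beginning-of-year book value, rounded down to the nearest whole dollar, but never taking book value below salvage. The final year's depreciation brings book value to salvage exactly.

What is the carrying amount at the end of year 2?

Depreciable base = $149,202 − $17,500 = $131,702.
Year 1: ⌊$149,202 × 125%/3⌋ = $62,167. Book value $87,035.
Year 2: ⌊$87,035 × 125%/3⌋ = $36,264. Book value $50,771.

$50,771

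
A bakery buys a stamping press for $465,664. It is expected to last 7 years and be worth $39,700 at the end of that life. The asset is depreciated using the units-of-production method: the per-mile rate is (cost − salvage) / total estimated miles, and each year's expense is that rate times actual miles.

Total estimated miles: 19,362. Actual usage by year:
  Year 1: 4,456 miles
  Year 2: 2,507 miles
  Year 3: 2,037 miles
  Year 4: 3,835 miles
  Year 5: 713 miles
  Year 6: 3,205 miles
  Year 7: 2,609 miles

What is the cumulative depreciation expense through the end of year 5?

Depreciable base = $465,664 − $39,700 = $425,964.
Rate = $425,964 / 19,362 miles = $22 per mile.
Year 1: 4,456 × $22 = $98,032. Book value $367,632.
Year 2: 2,507 × $22 = $55,154. Book value $312,478.
Year 3: 2,037 × $22 = $44,814. Book value $267,664.
Year 4: 3,835 × $22 = $84,370. Book value $183,294.
Year 5: 713 × $22 = $15,686. Book value $167,608.
Accumulated through year 5 = $465,664 − $167,608 = $298,056.

$298,056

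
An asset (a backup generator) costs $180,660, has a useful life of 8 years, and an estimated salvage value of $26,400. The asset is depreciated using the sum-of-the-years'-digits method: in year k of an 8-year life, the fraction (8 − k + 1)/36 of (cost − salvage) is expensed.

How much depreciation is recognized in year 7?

$8,570

Depreciable base = $180,660 − $26,400 = $154,260.
Sum of the years' digits = 8+7+6+5+4+3+2+1 = 36.
Year 1: $154,260 × 8/36 = $34,280. Book value $146,380.
Year 2: $154,260 × 7/36 = $29,995. Book value $116,385.
Year 3: $154,260 × 6/36 = $25,710. Book value $90,675.
Year 4: $154,260 × 5/36 = $21,425. Book value $69,250.
Year 5: $154,260 × 4/36 = $17,140. Book value $52,110.
Year 6: $154,260 × 3/36 = $12,855. Book value $39,255.
Year 7: $154,260 × 2/36 = $8,570. Book value $30,685.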